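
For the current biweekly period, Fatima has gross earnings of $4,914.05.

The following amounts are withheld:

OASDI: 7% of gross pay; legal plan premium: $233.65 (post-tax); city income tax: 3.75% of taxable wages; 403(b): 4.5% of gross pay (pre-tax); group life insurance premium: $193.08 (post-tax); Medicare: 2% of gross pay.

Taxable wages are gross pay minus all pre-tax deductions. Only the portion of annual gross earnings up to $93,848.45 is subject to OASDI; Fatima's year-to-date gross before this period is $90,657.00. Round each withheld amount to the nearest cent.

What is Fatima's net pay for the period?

403(b): $4,914.05 × 0.045 = $221.13
Taxable wages = $4,914.05 − $221.13 = $4,692.92
City income tax: $4,692.92 × 0.0375 = $175.98
OASDI: only $93,848.45 − $90,657.00 = $3,191.45 of this check is subject → $3,191.45 × 0.07 = $223.40
Medicare: $4,914.05 × 0.02 = $98.28
Legal plan premium: $233.65
Group life insurance premium: $193.08
Total deductions = $221.13 + $175.98 + $223.40 + $98.28 + $233.65 + $193.08 = $1,145.52
Net pay = $4,914.05 − $1,145.52 = $3,768.53

$3,768.53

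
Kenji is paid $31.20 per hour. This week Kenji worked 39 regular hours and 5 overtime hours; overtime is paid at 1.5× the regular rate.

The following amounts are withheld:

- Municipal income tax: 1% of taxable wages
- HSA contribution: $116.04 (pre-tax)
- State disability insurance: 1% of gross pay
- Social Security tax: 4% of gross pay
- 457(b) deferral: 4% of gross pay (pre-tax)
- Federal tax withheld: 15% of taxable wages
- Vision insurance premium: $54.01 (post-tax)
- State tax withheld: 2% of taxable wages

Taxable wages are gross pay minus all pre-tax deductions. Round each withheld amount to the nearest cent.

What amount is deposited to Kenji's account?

$920.37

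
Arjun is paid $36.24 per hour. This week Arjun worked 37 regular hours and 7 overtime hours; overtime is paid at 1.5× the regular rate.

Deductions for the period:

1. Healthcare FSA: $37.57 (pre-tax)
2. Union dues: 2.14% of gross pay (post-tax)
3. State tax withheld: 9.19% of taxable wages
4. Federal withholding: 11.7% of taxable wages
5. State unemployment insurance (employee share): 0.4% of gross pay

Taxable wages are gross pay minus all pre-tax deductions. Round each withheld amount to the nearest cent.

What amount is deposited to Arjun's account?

$1288.35

Regular pay: 37 × $36.24 = $1340.88
Overtime pay: 7 × $36.24 × 1.5 = $380.52
Gross pay = $1340.88 + $380.52 = $1721.40
Healthcare FSA: $37.57
Taxable wages = $1721.40 − $37.57 = $1683.83
Federal withholding: $1683.83 × 0.117 = $197.01
State tax withheld: $1683.83 × 0.0919 = $154.74
State unemployment insurance (employee share): $1721.40 × 0.004 = $6.89
Union dues: $1721.40 × 0.0214 = $36.84
Total deductions = $37.57 + $197.01 + $154.74 + $6.89 + $36.84 = $433.05
Net pay = $1721.40 − $433.05 = $1288.35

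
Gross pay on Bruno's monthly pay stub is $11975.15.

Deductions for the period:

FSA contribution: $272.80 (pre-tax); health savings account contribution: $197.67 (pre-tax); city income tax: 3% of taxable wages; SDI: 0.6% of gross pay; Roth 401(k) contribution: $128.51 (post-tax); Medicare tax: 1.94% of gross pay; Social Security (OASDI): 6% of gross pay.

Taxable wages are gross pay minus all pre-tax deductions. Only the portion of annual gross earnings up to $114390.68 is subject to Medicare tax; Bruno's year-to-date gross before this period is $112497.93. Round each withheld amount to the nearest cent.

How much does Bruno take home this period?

$10203.95

Health savings account contribution: $197.67
FSA contribution: $272.80
Pre-tax total = $197.67 + $272.80 = $470.47
Taxable wages = $11975.15 − $470.47 = $11504.68
City income tax: $11504.68 × 0.03 = $345.14
Medicare tax: only $114390.68 − $112497.93 = $1892.75 of this check is subject → $1892.75 × 0.0194 = $36.72
SDI: $11975.15 × 0.006 = $71.85
Social Security (OASDI): $11975.15 × 0.06 = $718.51
Roth 401(k) contribution: $128.51
Total deductions = $197.67 + $272.80 + $345.14 + $36.72 + $71.85 + $718.51 + $128.51 = $1771.20
Net pay = $11975.15 − $1771.20 = $10203.95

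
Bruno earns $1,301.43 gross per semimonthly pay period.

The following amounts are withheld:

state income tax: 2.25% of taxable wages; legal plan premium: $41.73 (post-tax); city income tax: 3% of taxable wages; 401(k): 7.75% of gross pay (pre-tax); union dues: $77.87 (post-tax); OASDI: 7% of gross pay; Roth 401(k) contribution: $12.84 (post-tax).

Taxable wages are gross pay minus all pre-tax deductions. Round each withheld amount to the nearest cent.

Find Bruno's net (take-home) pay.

$914.00

401(k): $1,301.43 × 0.0775 = $100.86
Taxable wages = $1,301.43 − $100.86 = $1,200.57
City income tax: $1,200.57 × 0.03 = $36.02
State income tax: $1,200.57 × 0.0225 = $27.01
OASDI: $1,301.43 × 0.07 = $91.10
Roth 401(k) contribution: $12.84
Union dues: $77.87
Legal plan premium: $41.73
Total deductions = $100.86 + $36.02 + $27.01 + $91.10 + $12.84 + $77.87 + $41.73 = $387.43
Net pay = $1,301.43 − $387.43 = $914.00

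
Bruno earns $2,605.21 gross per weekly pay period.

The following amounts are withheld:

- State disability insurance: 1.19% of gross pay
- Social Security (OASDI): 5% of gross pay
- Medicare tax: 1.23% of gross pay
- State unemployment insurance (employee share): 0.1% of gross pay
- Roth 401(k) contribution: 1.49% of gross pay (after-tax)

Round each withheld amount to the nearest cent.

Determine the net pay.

Social Security (OASDI): $2,605.21 × 0.05 = $130.26
Medicare tax: $2,605.21 × 0.0123 = $32.04
State unemployment insurance (employee share): $2,605.21 × 0.001 = $2.61
State disability insurance: $2,605.21 × 0.0119 = $31.00
Roth 401(k) contribution: $2,605.21 × 0.0149 = $38.82
Total deductions = $130.26 + $32.04 + $2.61 + $31.00 + $38.82 = $234.73
Net pay = $2,605.21 − $234.73 = $2,370.48

$2,370.48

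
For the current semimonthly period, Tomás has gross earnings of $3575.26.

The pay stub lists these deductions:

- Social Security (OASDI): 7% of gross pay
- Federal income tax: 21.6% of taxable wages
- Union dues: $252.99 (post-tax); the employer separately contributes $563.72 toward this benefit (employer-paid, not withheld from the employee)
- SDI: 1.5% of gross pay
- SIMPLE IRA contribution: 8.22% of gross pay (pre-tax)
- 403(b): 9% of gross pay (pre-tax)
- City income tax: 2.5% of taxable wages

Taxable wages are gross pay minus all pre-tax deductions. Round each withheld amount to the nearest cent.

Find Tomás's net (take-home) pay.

$1689.45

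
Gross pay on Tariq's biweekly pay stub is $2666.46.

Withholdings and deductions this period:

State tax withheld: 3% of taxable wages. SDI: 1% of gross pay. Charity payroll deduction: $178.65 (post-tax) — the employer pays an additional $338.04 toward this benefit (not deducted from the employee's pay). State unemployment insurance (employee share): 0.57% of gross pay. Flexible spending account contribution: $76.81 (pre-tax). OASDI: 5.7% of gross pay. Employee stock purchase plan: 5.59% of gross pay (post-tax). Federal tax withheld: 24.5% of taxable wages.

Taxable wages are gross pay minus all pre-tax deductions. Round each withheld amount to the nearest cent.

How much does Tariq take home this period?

$1355.94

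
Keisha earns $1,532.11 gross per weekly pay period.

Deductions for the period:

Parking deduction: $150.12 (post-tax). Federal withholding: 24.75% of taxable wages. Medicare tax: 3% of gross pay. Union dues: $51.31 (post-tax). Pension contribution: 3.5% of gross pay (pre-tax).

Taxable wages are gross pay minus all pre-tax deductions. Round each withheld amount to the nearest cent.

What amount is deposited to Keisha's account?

Pension contribution: $1,532.11 × 0.035 = $53.62
Taxable wages = $1,532.11 − $53.62 = $1,478.49
Federal withholding: $1,478.49 × 0.2475 = $365.93
Medicare tax: $1,532.11 × 0.03 = $45.96
Union dues: $51.31
Parking deduction: $150.12
Total deductions = $53.62 + $365.93 + $45.96 + $51.31 + $150.12 = $666.94
Net pay = $1,532.11 − $666.94 = $865.17

$865.17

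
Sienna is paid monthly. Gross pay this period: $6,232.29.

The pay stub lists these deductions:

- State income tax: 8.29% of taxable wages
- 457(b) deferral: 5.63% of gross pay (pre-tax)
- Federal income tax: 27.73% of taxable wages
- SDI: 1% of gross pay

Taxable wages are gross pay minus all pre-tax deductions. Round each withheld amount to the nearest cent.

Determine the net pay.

457(b) deferral: $6,232.29 × 0.0563 = $350.88
Taxable wages = $6,232.29 − $350.88 = $5,881.41
State income tax: $5,881.41 × 0.0829 = $487.57
Federal income tax: $5,881.41 × 0.2773 = $1,630.91
SDI: $6,232.29 × 0.01 = $62.32
Total deductions = $350.88 + $487.57 + $1,630.91 + $62.32 = $2,531.68
Net pay = $6,232.29 − $2,531.68 = $3,700.61

$3,700.61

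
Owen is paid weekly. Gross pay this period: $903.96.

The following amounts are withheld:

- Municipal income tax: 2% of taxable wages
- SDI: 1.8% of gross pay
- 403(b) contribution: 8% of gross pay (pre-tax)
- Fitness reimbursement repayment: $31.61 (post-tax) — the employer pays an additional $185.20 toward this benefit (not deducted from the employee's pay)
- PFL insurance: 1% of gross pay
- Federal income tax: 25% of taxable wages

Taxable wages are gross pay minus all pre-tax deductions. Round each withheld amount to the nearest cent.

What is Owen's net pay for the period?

403(b) contribution: $903.96 × 0.08 = $72.32
Taxable wages = $903.96 − $72.32 = $831.64
Municipal income tax: $831.64 × 0.02 = $16.63
Federal income tax: $831.64 × 0.25 = $207.91
PFL insurance: $903.96 × 0.01 = $9.04
SDI: $903.96 × 0.018 = $16.27
Fitness reimbursement repayment: $31.61
(Employer's $185.20 toward fitness reimbursement repayment is not withheld from the employee.)
Total deductions = $72.32 + $16.63 + $207.91 + $9.04 + $16.27 + $31.61 = $353.78
Net pay = $903.96 − $353.78 = $550.18

$550.18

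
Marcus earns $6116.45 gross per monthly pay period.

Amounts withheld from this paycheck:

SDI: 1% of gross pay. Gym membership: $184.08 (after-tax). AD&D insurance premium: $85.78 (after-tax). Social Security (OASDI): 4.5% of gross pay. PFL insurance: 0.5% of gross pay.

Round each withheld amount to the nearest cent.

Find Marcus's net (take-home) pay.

$5479.61

PFL insurance: $6116.45 × 0.005 = $30.58
SDI: $6116.45 × 0.01 = $61.16
Social Security (OASDI): $6116.45 × 0.045 = $275.24
Gym membership: $184.08
AD&D insurance premium: $85.78
Total deductions = $30.58 + $61.16 + $275.24 + $184.08 + $85.78 = $636.84
Net pay = $6116.45 − $636.84 = $5479.61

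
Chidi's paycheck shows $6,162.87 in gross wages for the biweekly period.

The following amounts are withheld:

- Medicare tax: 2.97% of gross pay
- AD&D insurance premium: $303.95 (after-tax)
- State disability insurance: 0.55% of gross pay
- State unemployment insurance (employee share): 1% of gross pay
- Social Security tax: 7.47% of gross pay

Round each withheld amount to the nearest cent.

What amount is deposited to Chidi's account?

State unemployment insurance (employee share): $6,162.87 × 0.01 = $61.63
State disability insurance: $6,162.87 × 0.0055 = $33.90
Social Security tax: $6,162.87 × 0.0747 = $460.37
Medicare tax: $6,162.87 × 0.0297 = $183.04
AD&D insurance premium: $303.95
Total deductions = $61.63 + $33.90 + $460.37 + $183.04 + $303.95 = $1,042.89
Net pay = $6,162.87 − $1,042.89 = $5,119.98

$5,119.98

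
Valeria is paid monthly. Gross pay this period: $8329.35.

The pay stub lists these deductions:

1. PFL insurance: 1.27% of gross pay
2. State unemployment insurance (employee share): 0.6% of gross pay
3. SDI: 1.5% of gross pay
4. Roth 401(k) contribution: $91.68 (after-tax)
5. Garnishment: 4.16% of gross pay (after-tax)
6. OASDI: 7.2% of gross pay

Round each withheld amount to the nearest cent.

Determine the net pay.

PFL insurance: $8329.35 × 0.0127 = $105.78
OASDI: $8329.35 × 0.072 = $599.71
State unemployment insurance (employee share): $8329.35 × 0.006 = $49.98
SDI: $8329.35 × 0.015 = $124.94
Garnishment: $8329.35 × 0.0416 = $346.50
Roth 401(k) contribution: $91.68
Total deductions = $105.78 + $599.71 + $49.98 + $124.94 + $346.50 + $91.68 = $1318.59
Net pay = $8329.35 − $1318.59 = $7010.76

$7010.76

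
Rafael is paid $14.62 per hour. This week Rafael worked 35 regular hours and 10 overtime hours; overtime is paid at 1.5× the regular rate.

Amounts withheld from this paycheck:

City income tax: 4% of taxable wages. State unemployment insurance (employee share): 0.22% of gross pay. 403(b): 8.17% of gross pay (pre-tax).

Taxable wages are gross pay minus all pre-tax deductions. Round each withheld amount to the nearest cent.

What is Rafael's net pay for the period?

Regular pay: 35 × $14.62 = $511.70
Overtime pay: 10 × $14.62 × 1.5 = $219.30
Gross pay = $511.70 + $219.30 = $731.00
403(b): $731.00 × 0.0817 = $59.72
Taxable wages = $731.00 − $59.72 = $671.28
City income tax: $671.28 × 0.04 = $26.85
State unemployment insurance (employee share): $731.00 × 0.0022 = $1.61
Total deductions = $59.72 + $26.85 + $1.61 = $88.18
Net pay = $731.00 − $88.18 = $642.82

$642.82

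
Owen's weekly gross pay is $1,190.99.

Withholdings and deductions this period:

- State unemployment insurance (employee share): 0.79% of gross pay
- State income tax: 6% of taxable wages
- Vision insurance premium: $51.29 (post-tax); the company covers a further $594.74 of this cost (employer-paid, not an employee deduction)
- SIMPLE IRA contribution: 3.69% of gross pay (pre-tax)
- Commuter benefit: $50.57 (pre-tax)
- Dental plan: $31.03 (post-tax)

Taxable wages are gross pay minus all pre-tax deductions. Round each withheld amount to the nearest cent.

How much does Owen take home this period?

SIMPLE IRA contribution: $1,190.99 × 0.0369 = $43.95
Commuter benefit: $50.57
Pre-tax total = $43.95 + $50.57 = $94.52
Taxable wages = $1,190.99 − $94.52 = $1,096.47
State income tax: $1,096.47 × 0.06 = $65.79
State unemployment insurance (employee share): $1,190.99 × 0.0079 = $9.41
Vision insurance premium: $51.29
Dental plan: $31.03
(Employer's $594.74 toward vision insurance premium is not withheld from the employee.)
Total deductions = $43.95 + $50.57 + $65.79 + $9.41 + $51.29 + $31.03 = $252.04
Net pay = $1,190.99 − $252.04 = $938.95

$938.95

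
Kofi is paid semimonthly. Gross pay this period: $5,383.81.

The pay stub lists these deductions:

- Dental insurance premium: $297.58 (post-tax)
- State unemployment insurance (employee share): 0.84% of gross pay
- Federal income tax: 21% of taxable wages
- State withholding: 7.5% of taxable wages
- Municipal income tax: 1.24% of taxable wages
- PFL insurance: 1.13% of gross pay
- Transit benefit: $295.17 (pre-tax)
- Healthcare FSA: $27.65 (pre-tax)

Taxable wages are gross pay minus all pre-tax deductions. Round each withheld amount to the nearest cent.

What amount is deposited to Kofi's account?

$3,152.21

Transit benefit: $295.17
Healthcare FSA: $27.65
Pre-tax total = $295.17 + $27.65 = $322.82
Taxable wages = $5,383.81 − $322.82 = $5,060.99
Federal income tax: $5,060.99 × 0.21 = $1,062.81
State withholding: $5,060.99 × 0.075 = $379.57
Municipal income tax: $5,060.99 × 0.0124 = $62.76
PFL insurance: $5,383.81 × 0.0113 = $60.84
State unemployment insurance (employee share): $5,383.81 × 0.0084 = $45.22
Dental insurance premium: $297.58
Total deductions = $295.17 + $27.65 + $1,062.81 + $379.57 + $62.76 + $60.84 + $45.22 + $297.58 = $2,231.60
Net pay = $5,383.81 − $2,231.60 = $3,152.21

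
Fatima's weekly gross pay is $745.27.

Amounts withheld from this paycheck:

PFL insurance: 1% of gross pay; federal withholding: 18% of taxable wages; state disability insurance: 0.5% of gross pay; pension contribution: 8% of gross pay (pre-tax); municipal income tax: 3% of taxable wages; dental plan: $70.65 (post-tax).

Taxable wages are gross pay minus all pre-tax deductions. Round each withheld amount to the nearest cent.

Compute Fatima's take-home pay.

Pension contribution: $745.27 × 0.08 = $59.62
Taxable wages = $745.27 − $59.62 = $685.65
Municipal income tax: $685.65 × 0.03 = $20.57
Federal withholding: $685.65 × 0.18 = $123.42
State disability insurance: $745.27 × 0.005 = $3.73
PFL insurance: $745.27 × 0.01 = $7.45
Dental plan: $70.65
Total deductions = $59.62 + $20.57 + $123.42 + $3.73 + $7.45 + $70.65 = $285.44
Net pay = $745.27 − $285.44 = $459.83

$459.83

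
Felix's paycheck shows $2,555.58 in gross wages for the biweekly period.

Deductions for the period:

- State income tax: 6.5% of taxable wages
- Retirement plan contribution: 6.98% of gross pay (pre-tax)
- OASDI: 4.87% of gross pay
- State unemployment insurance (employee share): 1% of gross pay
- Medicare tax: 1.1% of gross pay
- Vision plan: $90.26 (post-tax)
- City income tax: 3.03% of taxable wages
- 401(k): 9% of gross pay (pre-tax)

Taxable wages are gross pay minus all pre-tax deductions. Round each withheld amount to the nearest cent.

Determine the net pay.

401(k): $2,555.58 × 0.09 = $230.00
Retirement plan contribution: $2,555.58 × 0.0698 = $178.38
Pre-tax total = $230.00 + $178.38 = $408.38
Taxable wages = $2,555.58 − $408.38 = $2,147.20
State income tax: $2,147.20 × 0.065 = $139.57
City income tax: $2,147.20 × 0.0303 = $65.06
State unemployment insurance (employee share): $2,555.58 × 0.01 = $25.56
OASDI: $2,555.58 × 0.0487 = $124.46
Medicare tax: $2,555.58 × 0.011 = $28.11
Vision plan: $90.26
Total deductions = $230.00 + $178.38 + $139.57 + $65.06 + $25.56 + $124.46 + $28.11 + $90.26 = $881.40
Net pay = $2,555.58 − $881.40 = $1,674.18

$1,674.18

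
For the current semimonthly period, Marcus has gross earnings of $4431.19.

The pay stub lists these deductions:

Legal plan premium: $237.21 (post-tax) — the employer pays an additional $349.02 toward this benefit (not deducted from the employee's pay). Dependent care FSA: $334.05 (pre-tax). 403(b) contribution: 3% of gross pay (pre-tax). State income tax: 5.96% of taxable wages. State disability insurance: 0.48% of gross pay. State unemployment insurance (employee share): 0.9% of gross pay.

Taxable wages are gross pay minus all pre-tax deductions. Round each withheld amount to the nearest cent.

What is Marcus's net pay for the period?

403(b) contribution: $4431.19 × 0.03 = $132.94
Dependent care FSA: $334.05
Pre-tax total = $132.94 + $334.05 = $466.99
Taxable wages = $4431.19 − $466.99 = $3964.20
State income tax: $3964.20 × 0.0596 = $236.27
State unemployment insurance (employee share): $4431.19 × 0.009 = $39.88
State disability insurance: $4431.19 × 0.0048 = $21.27
Legal plan premium: $237.21
(Employer's $349.02 toward legal plan premium is not withheld from the employee.)
Total deductions = $132.94 + $334.05 + $236.27 + $39.88 + $21.27 + $237.21 = $1001.62
Net pay = $4431.19 − $1001.62 = $3429.57

$3429.57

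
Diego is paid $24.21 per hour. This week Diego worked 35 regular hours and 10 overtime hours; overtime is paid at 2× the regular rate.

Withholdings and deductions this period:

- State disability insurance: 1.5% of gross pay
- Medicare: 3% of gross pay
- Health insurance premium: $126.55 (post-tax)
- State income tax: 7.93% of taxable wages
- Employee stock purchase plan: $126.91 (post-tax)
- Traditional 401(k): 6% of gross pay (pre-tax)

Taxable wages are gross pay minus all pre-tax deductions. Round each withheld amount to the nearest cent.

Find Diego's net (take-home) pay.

$839.02

Regular pay: 35 × $24.21 = $847.35
Overtime pay: 10 × $24.21 × 2 = $484.20
Gross pay = $847.35 + $484.20 = $1,331.55
Traditional 401(k): $1,331.55 × 0.06 = $79.89
Taxable wages = $1,331.55 − $79.89 = $1,251.66
State income tax: $1,251.66 × 0.0793 = $99.26
State disability insurance: $1,331.55 × 0.015 = $19.97
Medicare: $1,331.55 × 0.03 = $39.95
Employee stock purchase plan: $126.91
Health insurance premium: $126.55
Total deductions = $79.89 + $99.26 + $19.97 + $39.95 + $126.91 + $126.55 = $492.53
Net pay = $1,331.55 − $492.53 = $839.02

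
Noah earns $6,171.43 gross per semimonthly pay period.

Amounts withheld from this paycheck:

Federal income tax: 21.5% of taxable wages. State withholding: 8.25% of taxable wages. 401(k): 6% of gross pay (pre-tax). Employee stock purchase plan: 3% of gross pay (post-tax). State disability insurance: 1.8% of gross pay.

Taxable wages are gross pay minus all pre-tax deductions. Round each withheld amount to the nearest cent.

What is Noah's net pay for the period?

$3,779.07

401(k): $6,171.43 × 0.06 = $370.29
Taxable wages = $6,171.43 − $370.29 = $5,801.14
State withholding: $5,801.14 × 0.0825 = $478.59
Federal income tax: $5,801.14 × 0.215 = $1,247.25
State disability insurance: $6,171.43 × 0.018 = $111.09
Employee stock purchase plan: $6,171.43 × 0.03 = $185.14
Total deductions = $370.29 + $478.59 + $1,247.25 + $111.09 + $185.14 = $2,392.36
Net pay = $6,171.43 − $2,392.36 = $3,779.07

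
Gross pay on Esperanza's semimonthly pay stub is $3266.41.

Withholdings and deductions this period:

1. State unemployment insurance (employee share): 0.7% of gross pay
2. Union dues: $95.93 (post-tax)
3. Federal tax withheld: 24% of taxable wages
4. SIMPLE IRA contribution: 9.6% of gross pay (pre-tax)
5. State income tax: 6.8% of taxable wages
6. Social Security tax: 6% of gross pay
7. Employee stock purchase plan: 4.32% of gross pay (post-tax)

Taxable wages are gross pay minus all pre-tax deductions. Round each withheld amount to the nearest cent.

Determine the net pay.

SIMPLE IRA contribution: $3266.41 × 0.096 = $313.58
Taxable wages = $3266.41 − $313.58 = $2952.83
State income tax: $2952.83 × 0.068 = $200.79
Federal tax withheld: $2952.83 × 0.24 = $708.68
State unemployment insurance (employee share): $3266.41 × 0.007 = $22.86
Social Security tax: $3266.41 × 0.06 = $195.98
Union dues: $95.93
Employee stock purchase plan: $3266.41 × 0.0432 = $141.11
Total deductions = $313.58 + $200.79 + $708.68 + $22.86 + $195.98 + $95.93 + $141.11 = $1678.93
Net pay = $3266.41 − $1678.93 = $1587.48

$1587.48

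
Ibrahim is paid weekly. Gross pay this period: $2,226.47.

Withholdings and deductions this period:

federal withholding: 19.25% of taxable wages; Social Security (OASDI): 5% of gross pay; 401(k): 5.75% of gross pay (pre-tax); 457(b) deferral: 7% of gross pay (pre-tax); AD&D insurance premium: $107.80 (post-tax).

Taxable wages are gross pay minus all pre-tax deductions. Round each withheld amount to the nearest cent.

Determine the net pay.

$1,349.53

457(b) deferral: $2,226.47 × 0.07 = $155.85
401(k): $2,226.47 × 0.0575 = $128.02
Pre-tax total = $155.85 + $128.02 = $283.87
Taxable wages = $2,226.47 − $283.87 = $1,942.60
Federal withholding: $1,942.60 × 0.1925 = $373.95
Social Security (OASDI): $2,226.47 × 0.05 = $111.32
AD&D insurance premium: $107.80
Total deductions = $155.85 + $128.02 + $373.95 + $111.32 + $107.80 = $876.94
Net pay = $2,226.47 − $876.94 = $1,349.53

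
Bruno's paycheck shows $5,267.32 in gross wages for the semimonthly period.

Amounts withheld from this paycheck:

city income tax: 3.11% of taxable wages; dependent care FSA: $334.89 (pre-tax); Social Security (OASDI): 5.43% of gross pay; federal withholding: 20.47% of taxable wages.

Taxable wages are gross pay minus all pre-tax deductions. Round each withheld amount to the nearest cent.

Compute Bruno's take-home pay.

$3,483.34

Dependent care FSA: $334.89
Taxable wages = $5,267.32 − $334.89 = $4,932.43
Federal withholding: $4,932.43 × 0.2047 = $1,009.67
City income tax: $4,932.43 × 0.0311 = $153.40
Social Security (OASDI): $5,267.32 × 0.0543 = $286.02
Total deductions = $334.89 + $1,009.67 + $153.40 + $286.02 = $1,783.98
Net pay = $5,267.32 − $1,783.98 = $3,483.34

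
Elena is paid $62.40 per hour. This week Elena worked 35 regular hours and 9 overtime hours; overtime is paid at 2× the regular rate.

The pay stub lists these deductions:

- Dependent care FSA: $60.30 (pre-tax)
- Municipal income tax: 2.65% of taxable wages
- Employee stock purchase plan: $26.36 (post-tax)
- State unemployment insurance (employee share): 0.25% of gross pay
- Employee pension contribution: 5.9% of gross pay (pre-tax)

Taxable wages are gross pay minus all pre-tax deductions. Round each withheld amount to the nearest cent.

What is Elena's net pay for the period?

$2,936.28

Regular pay: 35 × $62.40 = $2,184.00
Overtime pay: 9 × $62.40 × 2 = $1,123.20
Gross pay = $2,184.00 + $1,123.20 = $3,307.20
Dependent care FSA: $60.30
Employee pension contribution: $3,307.20 × 0.059 = $195.12
Pre-tax total = $60.30 + $195.12 = $255.42
Taxable wages = $3,307.20 − $255.42 = $3,051.78
Municipal income tax: $3,051.78 × 0.0265 = $80.87
State unemployment insurance (employee share): $3,307.20 × 0.0025 = $8.27
Employee stock purchase plan: $26.36
Total deductions = $60.30 + $195.12 + $80.87 + $8.27 + $26.36 = $370.92
Net pay = $3,307.20 − $370.92 = $2,936.28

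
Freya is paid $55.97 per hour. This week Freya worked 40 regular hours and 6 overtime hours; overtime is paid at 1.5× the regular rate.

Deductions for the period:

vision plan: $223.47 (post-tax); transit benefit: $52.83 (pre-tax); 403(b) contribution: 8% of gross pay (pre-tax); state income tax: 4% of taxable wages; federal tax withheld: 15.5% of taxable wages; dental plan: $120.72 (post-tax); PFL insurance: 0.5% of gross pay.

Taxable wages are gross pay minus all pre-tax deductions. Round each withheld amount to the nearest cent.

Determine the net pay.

$1,630.69

Regular pay: 40 × $55.97 = $2,238.80
Overtime pay: 6 × $55.97 × 1.5 = $503.73
Gross pay = $2,238.80 + $503.73 = $2,742.53
403(b) contribution: $2,742.53 × 0.08 = $219.40
Transit benefit: $52.83
Pre-tax total = $219.40 + $52.83 = $272.23
Taxable wages = $2,742.53 − $272.23 = $2,470.30
Federal tax withheld: $2,470.30 × 0.155 = $382.90
State income tax: $2,470.30 × 0.04 = $98.81
PFL insurance: $2,742.53 × 0.005 = $13.71
Dental plan: $120.72
Vision plan: $223.47
Total deductions = $219.40 + $52.83 + $382.90 + $98.81 + $13.71 + $120.72 + $223.47 = $1,111.84
Net pay = $2,742.53 − $1,111.84 = $1,630.69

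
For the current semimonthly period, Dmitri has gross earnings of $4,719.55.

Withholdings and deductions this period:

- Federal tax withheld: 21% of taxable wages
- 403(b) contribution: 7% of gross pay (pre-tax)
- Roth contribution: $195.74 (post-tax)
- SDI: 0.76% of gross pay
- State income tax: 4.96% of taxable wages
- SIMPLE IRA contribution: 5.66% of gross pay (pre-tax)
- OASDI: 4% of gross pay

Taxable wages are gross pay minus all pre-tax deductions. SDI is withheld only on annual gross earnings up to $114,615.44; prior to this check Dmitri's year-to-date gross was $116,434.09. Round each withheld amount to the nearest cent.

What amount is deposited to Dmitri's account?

$2,667.45

SIMPLE IRA contribution: $4,719.55 × 0.0566 = $267.13
403(b) contribution: $4,719.55 × 0.07 = $330.37
Pre-tax total = $267.13 + $330.37 = $597.50
Taxable wages = $4,719.55 − $597.50 = $4,122.05
Federal tax withheld: $4,122.05 × 0.21 = $865.63
State income tax: $4,122.05 × 0.0496 = $204.45
OASDI: $4,719.55 × 0.04 = $188.78
SDI: annual cap $114,615.44 already reached (YTD $116,434.09), so $0.00
Roth contribution: $195.74
Total deductions = $267.13 + $330.37 + $865.63 + $204.45 + $188.78 + $0.00 + $195.74 = $2,052.10
Net pay = $4,719.55 − $2,052.10 = $2,667.45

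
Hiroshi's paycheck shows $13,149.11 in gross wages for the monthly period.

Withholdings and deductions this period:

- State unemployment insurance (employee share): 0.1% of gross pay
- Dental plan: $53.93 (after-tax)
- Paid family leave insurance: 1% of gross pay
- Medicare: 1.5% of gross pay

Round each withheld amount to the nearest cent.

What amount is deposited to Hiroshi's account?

$12,753.30

Paid family leave insurance: $13,149.11 × 0.01 = $131.49
State unemployment insurance (employee share): $13,149.11 × 0.001 = $13.15
Medicare: $13,149.11 × 0.015 = $197.24
Dental plan: $53.93
Total deductions = $131.49 + $13.15 + $197.24 + $53.93 = $395.81
Net pay = $13,149.11 − $395.81 = $12,753.30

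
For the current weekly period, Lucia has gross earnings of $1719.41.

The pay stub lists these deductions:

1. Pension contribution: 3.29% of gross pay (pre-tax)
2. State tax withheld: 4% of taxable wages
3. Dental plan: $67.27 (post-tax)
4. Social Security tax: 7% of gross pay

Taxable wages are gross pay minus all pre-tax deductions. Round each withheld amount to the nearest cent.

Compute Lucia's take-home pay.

Pension contribution: $1719.41 × 0.0329 = $56.57
Taxable wages = $1719.41 − $56.57 = $1662.84
State tax withheld: $1662.84 × 0.04 = $66.51
Social Security tax: $1719.41 × 0.07 = $120.36
Dental plan: $67.27
Total deductions = $56.57 + $66.51 + $120.36 + $67.27 = $310.71
Net pay = $1719.41 − $310.71 = $1408.70

$1408.70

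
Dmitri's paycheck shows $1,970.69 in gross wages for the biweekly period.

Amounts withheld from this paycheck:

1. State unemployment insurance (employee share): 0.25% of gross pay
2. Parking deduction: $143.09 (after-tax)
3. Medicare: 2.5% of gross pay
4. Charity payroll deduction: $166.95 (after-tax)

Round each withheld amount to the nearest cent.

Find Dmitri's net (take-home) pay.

Medicare: $1,970.69 × 0.025 = $49.27
State unemployment insurance (employee share): $1,970.69 × 0.0025 = $4.93
Parking deduction: $143.09
Charity payroll deduction: $166.95
Total deductions = $49.27 + $4.93 + $143.09 + $166.95 = $364.24
Net pay = $1,970.69 − $364.24 = $1,606.45

$1,606.45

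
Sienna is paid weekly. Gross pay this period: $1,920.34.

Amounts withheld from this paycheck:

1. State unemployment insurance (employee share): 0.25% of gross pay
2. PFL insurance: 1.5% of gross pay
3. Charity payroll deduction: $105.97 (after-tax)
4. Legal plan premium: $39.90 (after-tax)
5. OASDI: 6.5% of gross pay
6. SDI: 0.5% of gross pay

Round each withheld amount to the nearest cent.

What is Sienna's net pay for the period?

PFL insurance: $1,920.34 × 0.015 = $28.81
SDI: $1,920.34 × 0.005 = $9.60
OASDI: $1,920.34 × 0.065 = $124.82
State unemployment insurance (employee share): $1,920.34 × 0.0025 = $4.80
Legal plan premium: $39.90
Charity payroll deduction: $105.97
Total deductions = $28.81 + $9.60 + $124.82 + $4.80 + $39.90 + $105.97 = $313.90
Net pay = $1,920.34 − $313.90 = $1,606.44

$1,606.44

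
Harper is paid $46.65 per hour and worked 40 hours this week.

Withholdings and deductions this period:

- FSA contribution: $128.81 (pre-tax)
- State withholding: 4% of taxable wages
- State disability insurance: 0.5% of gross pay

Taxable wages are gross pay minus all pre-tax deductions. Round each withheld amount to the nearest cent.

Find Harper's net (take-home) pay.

$1,658.37

Gross pay: 40 × $46.65 = $1,866.00
FSA contribution: $128.81
Taxable wages = $1,866.00 − $128.81 = $1,737.19
State withholding: $1,737.19 × 0.04 = $69.49
State disability insurance: $1,866.00 × 0.005 = $9.33
Total deductions = $128.81 + $69.49 + $9.33 = $207.63
Net pay = $1,866.00 − $207.63 = $1,658.37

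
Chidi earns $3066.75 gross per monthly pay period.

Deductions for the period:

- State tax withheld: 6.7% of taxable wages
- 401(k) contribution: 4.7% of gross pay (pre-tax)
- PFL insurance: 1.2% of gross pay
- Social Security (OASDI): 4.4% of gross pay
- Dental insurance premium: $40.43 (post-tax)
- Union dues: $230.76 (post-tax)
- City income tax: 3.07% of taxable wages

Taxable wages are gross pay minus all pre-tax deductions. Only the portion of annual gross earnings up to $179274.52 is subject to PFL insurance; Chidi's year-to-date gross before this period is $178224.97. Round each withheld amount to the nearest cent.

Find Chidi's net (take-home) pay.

401(k) contribution: $3066.75 × 0.047 = $144.14
Taxable wages = $3066.75 − $144.14 = $2922.61
State tax withheld: $2922.61 × 0.067 = $195.81
City income tax: $2922.61 × 0.0307 = $89.72
Social Security (OASDI): $3066.75 × 0.044 = $134.94
PFL insurance: only $179274.52 − $178224.97 = $1049.55 of this check is subject → $1049.55 × 0.012 = $12.59
Dental insurance premium: $40.43
Union dues: $230.76
Total deductions = $144.14 + $195.81 + $89.72 + $134.94 + $12.59 + $40.43 + $230.76 = $848.39
Net pay = $3066.75 − $848.39 = $2218.36

$2218.36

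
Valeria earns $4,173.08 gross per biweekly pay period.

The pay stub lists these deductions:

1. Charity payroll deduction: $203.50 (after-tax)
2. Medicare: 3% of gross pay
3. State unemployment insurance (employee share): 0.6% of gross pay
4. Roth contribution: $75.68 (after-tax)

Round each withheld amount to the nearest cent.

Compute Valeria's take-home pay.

$3,743.67

State unemployment insurance (employee share): $4,173.08 × 0.006 = $25.04
Medicare: $4,173.08 × 0.03 = $125.19
Roth contribution: $75.68
Charity payroll deduction: $203.50
Total deductions = $25.04 + $125.19 + $75.68 + $203.50 = $429.41
Net pay = $4,173.08 − $429.41 = $3,743.67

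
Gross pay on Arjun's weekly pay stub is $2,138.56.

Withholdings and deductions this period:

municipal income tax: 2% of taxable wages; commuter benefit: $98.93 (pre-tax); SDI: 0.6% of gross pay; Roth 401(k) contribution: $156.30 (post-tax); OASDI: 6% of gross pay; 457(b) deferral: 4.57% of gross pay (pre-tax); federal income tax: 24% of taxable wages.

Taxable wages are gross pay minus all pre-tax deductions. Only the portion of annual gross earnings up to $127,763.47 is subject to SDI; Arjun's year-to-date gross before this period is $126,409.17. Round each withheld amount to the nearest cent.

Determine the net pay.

Commuter benefit: $98.93
457(b) deferral: $2,138.56 × 0.0457 = $97.73
Pre-tax total = $98.93 + $97.73 = $196.66
Taxable wages = $2,138.56 − $196.66 = $1,941.90
Municipal income tax: $1,941.90 × 0.02 = $38.84
Federal income tax: $1,941.90 × 0.24 = $466.06
OASDI: $2,138.56 × 0.06 = $128.31
SDI: only $127,763.47 − $126,409.17 = $1,354.30 of this check is subject → $1,354.30 × 0.006 = $8.13
Roth 401(k) contribution: $156.30
Total deductions = $98.93 + $97.73 + $38.84 + $466.06 + $128.31 + $8.13 + $156.30 = $994.30
Net pay = $2,138.56 − $994.30 = $1,144.26

$1,144.26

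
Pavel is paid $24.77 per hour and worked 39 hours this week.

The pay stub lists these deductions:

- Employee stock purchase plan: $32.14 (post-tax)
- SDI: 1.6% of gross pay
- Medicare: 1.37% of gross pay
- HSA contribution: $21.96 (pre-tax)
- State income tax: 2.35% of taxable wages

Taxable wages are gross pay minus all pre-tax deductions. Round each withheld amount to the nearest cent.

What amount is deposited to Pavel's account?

$861.05

Gross pay: 39 × $24.77 = $966.03
HSA contribution: $21.96
Taxable wages = $966.03 − $21.96 = $944.07
State income tax: $944.07 × 0.0235 = $22.19
Medicare: $966.03 × 0.0137 = $13.23
SDI: $966.03 × 0.016 = $15.46
Employee stock purchase plan: $32.14
Total deductions = $21.96 + $22.19 + $13.23 + $15.46 + $32.14 = $104.98
Net pay = $966.03 − $104.98 = $861.05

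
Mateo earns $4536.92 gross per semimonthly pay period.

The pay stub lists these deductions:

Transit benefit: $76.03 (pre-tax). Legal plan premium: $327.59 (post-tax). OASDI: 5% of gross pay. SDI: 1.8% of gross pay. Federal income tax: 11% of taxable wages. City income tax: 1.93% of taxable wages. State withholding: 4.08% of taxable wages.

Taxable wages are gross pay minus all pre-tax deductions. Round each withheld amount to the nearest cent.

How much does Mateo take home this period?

$3065.99

Transit benefit: $76.03
Taxable wages = $4536.92 − $76.03 = $4460.89
State withholding: $4460.89 × 0.0408 = $182.00
City income tax: $4460.89 × 0.0193 = $86.10
Federal income tax: $4460.89 × 0.11 = $490.70
OASDI: $4536.92 × 0.05 = $226.85
SDI: $4536.92 × 0.018 = $81.66
Legal plan premium: $327.59
Total deductions = $76.03 + $182.00 + $86.10 + $490.70 + $226.85 + $81.66 + $327.59 = $1470.93
Net pay = $4536.92 − $1470.93 = $3065.99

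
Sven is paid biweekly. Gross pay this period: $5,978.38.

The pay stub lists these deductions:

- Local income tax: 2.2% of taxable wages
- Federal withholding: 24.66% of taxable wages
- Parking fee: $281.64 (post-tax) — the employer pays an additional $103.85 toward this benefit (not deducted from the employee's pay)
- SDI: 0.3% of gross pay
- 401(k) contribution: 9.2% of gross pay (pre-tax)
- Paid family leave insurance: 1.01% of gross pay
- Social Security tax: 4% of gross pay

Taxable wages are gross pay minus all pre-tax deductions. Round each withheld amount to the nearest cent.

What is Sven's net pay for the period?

401(k) contribution: $5,978.38 × 0.092 = $550.01
Taxable wages = $5,978.38 − $550.01 = $5,428.37
Federal withholding: $5,428.37 × 0.2466 = $1,338.64
Local income tax: $5,428.37 × 0.022 = $119.42
SDI: $5,978.38 × 0.003 = $17.94
Social Security tax: $5,978.38 × 0.04 = $239.14
Paid family leave insurance: $5,978.38 × 0.0101 = $60.38
Parking fee: $281.64
(Employer's $103.85 toward parking fee is not withheld from the employee.)
Total deductions = $550.01 + $1,338.64 + $119.42 + $17.94 + $239.14 + $60.38 + $281.64 = $2,607.17
Net pay = $5,978.38 − $2,607.17 = $3,371.21

$3,371.21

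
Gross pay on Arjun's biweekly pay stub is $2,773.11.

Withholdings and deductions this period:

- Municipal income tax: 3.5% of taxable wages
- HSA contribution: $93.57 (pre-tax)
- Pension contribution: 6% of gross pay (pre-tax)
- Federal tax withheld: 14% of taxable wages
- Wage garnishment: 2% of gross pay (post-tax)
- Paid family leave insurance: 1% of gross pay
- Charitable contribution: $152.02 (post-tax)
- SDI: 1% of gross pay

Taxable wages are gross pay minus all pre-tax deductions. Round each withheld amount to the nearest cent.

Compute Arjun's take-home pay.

HSA contribution: $93.57
Pension contribution: $2,773.11 × 0.06 = $166.39
Pre-tax total = $93.57 + $166.39 = $259.96
Taxable wages = $2,773.11 − $259.96 = $2,513.15
Federal tax withheld: $2,513.15 × 0.14 = $351.84
Municipal income tax: $2,513.15 × 0.035 = $87.96
SDI: $2,773.11 × 0.01 = $27.73
Paid family leave insurance: $2,773.11 × 0.01 = $27.73
Wage garnishment: $2,773.11 × 0.02 = $55.46
Charitable contribution: $152.02
Total deductions = $93.57 + $166.39 + $351.84 + $87.96 + $27.73 + $27.73 + $55.46 + $152.02 = $962.70
Net pay = $2,773.11 − $962.70 = $1,810.41

$1,810.41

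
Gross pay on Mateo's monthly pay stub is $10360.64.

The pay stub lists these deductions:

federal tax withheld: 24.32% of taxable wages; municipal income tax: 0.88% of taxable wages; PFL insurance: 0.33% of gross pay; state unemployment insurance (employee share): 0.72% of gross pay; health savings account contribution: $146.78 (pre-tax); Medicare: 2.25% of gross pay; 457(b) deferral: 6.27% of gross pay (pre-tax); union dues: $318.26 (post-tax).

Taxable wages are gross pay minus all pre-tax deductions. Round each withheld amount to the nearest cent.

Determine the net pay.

Health savings account contribution: $146.78
457(b) deferral: $10360.64 × 0.0627 = $649.61
Pre-tax total = $146.78 + $649.61 = $796.39
Taxable wages = $10360.64 − $796.39 = $9564.25
Federal tax withheld: $9564.25 × 0.2432 = $2326.03
Municipal income tax: $9564.25 × 0.0088 = $84.17
Medicare: $10360.64 × 0.0225 = $233.11
State unemployment insurance (employee share): $10360.64 × 0.0072 = $74.60
PFL insurance: $10360.64 × 0.0033 = $34.19
Union dues: $318.26
Total deductions = $146.78 + $649.61 + $2326.03 + $84.17 + $233.11 + $74.60 + $34.19 + $318.26 = $3866.75
Net pay = $10360.64 − $3866.75 = $6493.89

$6493.89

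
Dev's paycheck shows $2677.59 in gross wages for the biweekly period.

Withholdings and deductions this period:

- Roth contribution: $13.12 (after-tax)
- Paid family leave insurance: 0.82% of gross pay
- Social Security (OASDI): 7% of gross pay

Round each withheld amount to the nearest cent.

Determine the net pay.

Social Security (OASDI): $2677.59 × 0.07 = $187.43
Paid family leave insurance: $2677.59 × 0.0082 = $21.96
Roth contribution: $13.12
Total deductions = $187.43 + $21.96 + $13.12 = $222.51
Net pay = $2677.59 − $222.51 = $2455.08

$2455.08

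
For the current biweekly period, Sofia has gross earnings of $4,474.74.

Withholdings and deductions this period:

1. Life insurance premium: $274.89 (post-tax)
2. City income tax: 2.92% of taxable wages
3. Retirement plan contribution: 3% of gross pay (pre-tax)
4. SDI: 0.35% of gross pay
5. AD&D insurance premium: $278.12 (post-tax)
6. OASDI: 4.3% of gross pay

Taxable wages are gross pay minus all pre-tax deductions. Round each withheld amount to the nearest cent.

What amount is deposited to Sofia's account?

$3,452.68

Retirement plan contribution: $4,474.74 × 0.03 = $134.24
Taxable wages = $4,474.74 − $134.24 = $4,340.50
City income tax: $4,340.50 × 0.0292 = $126.74
SDI: $4,474.74 × 0.0035 = $15.66
OASDI: $4,474.74 × 0.043 = $192.41
AD&D insurance premium: $278.12
Life insurance premium: $274.89
Total deductions = $134.24 + $126.74 + $15.66 + $192.41 + $278.12 + $274.89 = $1,022.06
Net pay = $4,474.74 − $1,022.06 = $3,452.68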